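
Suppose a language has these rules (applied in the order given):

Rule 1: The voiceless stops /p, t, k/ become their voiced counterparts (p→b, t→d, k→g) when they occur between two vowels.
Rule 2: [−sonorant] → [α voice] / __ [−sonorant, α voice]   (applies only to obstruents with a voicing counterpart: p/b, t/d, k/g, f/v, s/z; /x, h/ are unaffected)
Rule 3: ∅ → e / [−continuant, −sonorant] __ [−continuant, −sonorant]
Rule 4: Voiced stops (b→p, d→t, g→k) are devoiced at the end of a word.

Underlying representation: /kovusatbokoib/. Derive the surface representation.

kovusadebogoip

Rule 1 (intervocalic voicing): /k/ is a voiceless stop between vowels /o/ and /o/, so it voices to [g]. /kovusatbokoib/ → kovusatbogoib.
Rule 2 (regressive voicing assimilation): /t/ precedes the voiced obstruent /b/, so it voices to [d] by assimilation. /kovusatbogoib/ → kovusadbogoib.
Rule 3 (stop-cluster e-epenthesis): /d/ and /b/ form a stop–stop cluster, so [e] is inserted between them. /kovusadbogoib/ → kovusadebogoib.
Rule 4 (final devoicing): /b/ is a voiced stop in word-final position, so it devoices to [p]. /kovusadebogoib/ → kovusadebogoip.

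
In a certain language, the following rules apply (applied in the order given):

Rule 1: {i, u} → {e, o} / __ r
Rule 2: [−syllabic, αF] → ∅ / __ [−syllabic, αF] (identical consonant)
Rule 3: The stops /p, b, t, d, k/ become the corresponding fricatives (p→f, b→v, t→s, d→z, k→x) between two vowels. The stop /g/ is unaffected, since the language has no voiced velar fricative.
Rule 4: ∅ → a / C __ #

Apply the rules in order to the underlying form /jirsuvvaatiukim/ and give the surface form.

jersuvaasiuxima

Rule 1 (pre-rhotic lowering): /i/ is a high vowel immediately before /r/, so it lowers to [e]. /jirsuvvaatiukim/ → jersuvvaatiukim.
Rule 2 (degemination): /vv/ is a geminate; the first /v/ deletes. /jersuvvaatiukim/ → jersuvaatiukim.
Rule 3 (intervocalic spirantization): /t/ is a stop between vowels /a/ and /i/, so it spirantizes to the fricative [s]. /k/ is a stop between vowels /u/ and /i/, so it spirantizes to the fricative [x]. /jersuvaatiukim/ → jersuvaasiuxim.
Rule 4 (final a-epenthesis): the form ends in the consonant /m/, so [a] is inserted word-finally. /jersuvaasiuxim/ → jersuvaasiuxima.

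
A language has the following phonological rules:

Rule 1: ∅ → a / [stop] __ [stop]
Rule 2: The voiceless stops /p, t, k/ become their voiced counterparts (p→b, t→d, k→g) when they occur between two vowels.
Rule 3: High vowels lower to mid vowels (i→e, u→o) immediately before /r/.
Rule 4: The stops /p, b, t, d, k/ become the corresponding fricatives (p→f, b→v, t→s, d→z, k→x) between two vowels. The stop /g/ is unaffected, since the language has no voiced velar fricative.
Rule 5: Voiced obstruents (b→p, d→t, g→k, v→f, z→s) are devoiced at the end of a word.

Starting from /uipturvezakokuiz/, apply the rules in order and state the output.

Rule 1 (stop-cluster a-epenthesis): /p/ and /t/ form a stop–stop cluster, so [a] is inserted between them. /uipturvezakokuiz/ → uipaturvezakokuiz.
Rule 2 (intervocalic voicing): /p/ is a voiceless stop between vowels /i/ and /a/, so it voices to [b]. /t/ is a voiceless stop between vowels /a/ and /u/, so it voices to [d]. /k/ is a voiceless stop between vowels /a/ and /o/, so it voices to [g]. /k/ is a voiceless stop between vowels /o/ and /u/, so it voices to [g]. /uipaturvezakokuiz/ → uibadurvezagoguiz.
Rule 3 (pre-rhotic lowering): /u/ is a high vowel immediately before /r/, so it lowers to [o]. /uibadurvezagoguiz/ → uibadorvezagoguiz.
Rule 4 (intervocalic spirantization): /b/ is a stop between vowels /i/ and /a/, so it spirantizes to the fricative [v]. /d/ is a stop between vowels /a/ and /o/, so it spirantizes to the fricative [z]. /uibadorvezagoguiz/ → uivazorvezagoguiz.
Rule 5 (final devoicing): /z/ is a voiced obstruent in word-final position, so it devoices to [s]. /uivazorvezagoguiz/ → uivazorvezagoguis.

uivazorvezagoguis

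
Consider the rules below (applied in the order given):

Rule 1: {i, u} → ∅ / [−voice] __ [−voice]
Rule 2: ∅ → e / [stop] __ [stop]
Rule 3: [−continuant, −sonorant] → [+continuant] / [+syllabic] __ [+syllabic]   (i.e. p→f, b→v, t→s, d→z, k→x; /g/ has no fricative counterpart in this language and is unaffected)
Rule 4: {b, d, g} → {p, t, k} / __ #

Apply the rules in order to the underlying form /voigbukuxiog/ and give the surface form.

voigevukxiok

Rule 1 (high vowel syncope): /u/ is a high vowel flanked by voiceless consonants /k/ and /x/, so it deletes. /voigbukuxiog/ → voigbukxiog.
Rule 2 (stop-cluster e-epenthesis): /g/ and /b/ form a stop–stop cluster, so [e] is inserted between them. /voigbukxiog/ → voigebukxiog.
Rule 3 (intervocalic spirantization): /b/ is a stop between vowels /e/ and /u/, so it spirantizes to the fricative [v]. /voigebukxiog/ → voigevukxiog.
Rule 4 (final devoicing): /g/ is a voiced stop in word-final position, so it devoices to [k]. /voigevukxiog/ → voigevukxiok.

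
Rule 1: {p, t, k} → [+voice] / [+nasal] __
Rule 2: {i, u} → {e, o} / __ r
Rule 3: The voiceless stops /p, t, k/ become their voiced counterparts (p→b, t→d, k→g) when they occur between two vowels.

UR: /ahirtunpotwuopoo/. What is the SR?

ahertunbotwuoboo

Rule 1 (post-nasal voicing): /p/ is a voiceless stop immediately after the nasal /n/, so it voices to [b]. /ahirtunpotwuopoo/ → ahirtunbotwuopoo.
Rule 2 (pre-rhotic lowering): /i/ is a high vowel immediately before /r/, so it lowers to [e]. /ahirtunbotwuopoo/ → ahertunbotwuopoo.
Rule 3 (intervocalic voicing): /p/ is a voiceless stop between vowels /o/ and /o/, so it voices to [b]. /ahertunbotwuopoo/ → ahertunbotwuoboo.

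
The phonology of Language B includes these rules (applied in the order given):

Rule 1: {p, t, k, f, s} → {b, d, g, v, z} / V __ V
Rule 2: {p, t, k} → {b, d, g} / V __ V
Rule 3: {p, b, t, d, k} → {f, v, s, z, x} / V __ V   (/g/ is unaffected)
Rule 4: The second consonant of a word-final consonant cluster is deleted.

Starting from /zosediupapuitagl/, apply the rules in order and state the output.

Rule 1 (intervocalic voicing): /s/ is a voiceless obstruent between vowels /o/ and /e/, so it voices to [z]. /p/ is a voiceless obstruent between vowels /u/ and /a/, so it voices to [b]. /p/ is a voiceless obstruent between vowels /a/ and /u/, so it voices to [b]. /t/ is a voiceless obstruent between vowels /i/ and /a/, so it voices to [d]. /zosediupapuitagl/ → zozediubabuidagl.
Rule 2 (intervocalic voicing): no segment meets the environment; /zozediubabuidagl/ is unchanged.
Rule 3 (intervocalic spirantization): /d/ is a stop between vowels /e/ and /i/, so it spirantizes to the fricative [z]. /b/ is a stop between vowels /u/ and /a/, so it spirantizes to the fricative [v]. /b/ is a stop between vowels /a/ and /u/, so it spirantizes to the fricative [v]. /d/ is a stop between vowels /i/ and /a/, so it spirantizes to the fricative [z]. /zozediubabuidagl/ → zozeziuvavuizagl.
Rule 4 (final cluster simplification): /l/ is the second consonant of a word-final cluster /gl/, so it deletes. /zozeziuvavuizagl/ → zozeziuvavuizag.

zozeziuvavuizag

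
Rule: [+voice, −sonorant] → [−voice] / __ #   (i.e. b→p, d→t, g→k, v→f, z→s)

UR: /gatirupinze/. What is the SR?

No segment of /gatirupinze/ meets the structural description of the rule, so the form surfaces unchanged.

gatirupinze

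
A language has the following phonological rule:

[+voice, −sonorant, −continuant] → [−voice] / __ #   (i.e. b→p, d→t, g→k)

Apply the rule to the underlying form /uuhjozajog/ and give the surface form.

uuhjozajok

/g/ is a voiced stop in word-final position, so it devoices to [k].
Surface form: [uuhjozajok].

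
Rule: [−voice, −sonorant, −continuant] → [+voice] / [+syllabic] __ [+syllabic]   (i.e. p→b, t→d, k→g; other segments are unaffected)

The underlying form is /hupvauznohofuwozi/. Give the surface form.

No segment of /hupvauznohofuwozi/ meets the structural description of the rule, so the form surfaces unchanged.

hupvauznohofuwozi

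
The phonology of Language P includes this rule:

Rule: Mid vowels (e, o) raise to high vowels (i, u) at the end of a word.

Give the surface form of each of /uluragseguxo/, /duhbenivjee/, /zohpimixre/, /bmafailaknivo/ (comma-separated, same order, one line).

uluragseguxu, duhbenivjei, zohpimixri, bmafailaknivu

/uluragseguxo/: /o/ is a mid vowel in word-final position, so it raises to [u]. → [uluragseguxu].
/duhbenivjee/: /e/ is a mid vowel in word-final position, so it raises to [i]. → [duhbenivjei].
/zohpimixre/: /e/ is a mid vowel in word-final position, so it raises to [i]. → [zohpimixri].
/bmafailaknivo/: /o/ is a mid vowel in word-final position, so it raises to [u]. → [bmafailaknivu].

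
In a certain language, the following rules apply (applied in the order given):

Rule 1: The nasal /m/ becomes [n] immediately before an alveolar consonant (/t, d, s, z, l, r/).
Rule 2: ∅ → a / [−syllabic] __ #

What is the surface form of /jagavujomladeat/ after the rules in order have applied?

Rule 1 (nasal place assimilation): /m/ precedes the alveolar consonant /l/, so it assimilates in place to [n]. /jagavujomladeat/ → jagavujonladeat.
Rule 2 (final a-epenthesis): the form ends in the consonant /t/, so [a] is inserted word-finally. /jagavujonladeat/ → jagavujonladeata.

jagavujonladeata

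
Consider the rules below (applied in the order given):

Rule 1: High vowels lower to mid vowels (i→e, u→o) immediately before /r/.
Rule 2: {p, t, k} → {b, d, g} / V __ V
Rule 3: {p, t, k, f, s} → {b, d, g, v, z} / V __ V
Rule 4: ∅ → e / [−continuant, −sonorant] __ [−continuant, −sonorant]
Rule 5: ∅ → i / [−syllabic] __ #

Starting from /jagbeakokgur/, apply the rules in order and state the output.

jagebeagokegori

Rule 1 (pre-rhotic lowering): /u/ is a high vowel immediately before /r/, so it lowers to [o]. /jagbeakokgur/ → jagbeakokgor.
Rule 2 (intervocalic voicing): /k/ is a voiceless stop between vowels /a/ and /o/, so it voices to [g]. /jagbeakokgor/ → jagbeagokgor.
Rule 3 (intervocalic voicing): no segment meets the environment; /jagbeagokgor/ is unchanged.
Rule 4 (stop-cluster e-epenthesis): /g/ and /b/ form a stop–stop cluster, so [e] is inserted between them. /k/ and /g/ form a stop–stop cluster, so [e] is inserted between them. /jagbeagokgor/ → jagebeagokegor.
Rule 5 (final i-epenthesis): the form ends in the consonant /r/, so [i] is inserted word-finally. /jagebeagokegor/ → jagebeagokegori.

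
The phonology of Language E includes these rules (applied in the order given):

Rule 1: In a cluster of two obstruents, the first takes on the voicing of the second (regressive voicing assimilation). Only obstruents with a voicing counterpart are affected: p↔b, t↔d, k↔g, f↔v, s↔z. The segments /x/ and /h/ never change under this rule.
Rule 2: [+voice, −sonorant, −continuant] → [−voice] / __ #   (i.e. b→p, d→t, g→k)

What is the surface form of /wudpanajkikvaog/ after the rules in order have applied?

wutpanajkigvaok

Rule 1 (regressive voicing assimilation): /d/ precedes the voiceless obstruent /p/, so it devoices to [t] by assimilation. /k/ precedes the voiced obstruent /v/, so it voices to [g] by assimilation. /wudpanajkikvaog/ → wutpanajkigvaog.
Rule 2 (final devoicing): /g/ is a voiced stop in word-final position, so it devoices to [k]. /wutpanajkigvaog/ → wutpanajkigvaok.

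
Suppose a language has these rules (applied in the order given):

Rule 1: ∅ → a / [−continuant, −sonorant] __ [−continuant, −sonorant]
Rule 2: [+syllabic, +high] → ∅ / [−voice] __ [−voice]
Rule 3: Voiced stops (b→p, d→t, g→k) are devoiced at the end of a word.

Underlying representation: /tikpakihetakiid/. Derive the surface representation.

Rule 1 (stop-cluster a-epenthesis): /k/ and /p/ form a stop–stop cluster, so [a] is inserted between them. /tikpakihetakiid/ → tikapakihetakiid.
Rule 2 (high vowel syncope): /i/ is a high vowel flanked by voiceless consonants /t/ and /k/, so it deletes. /i/ is a high vowel flanked by voiceless consonants /k/ and /h/, so it deletes. /tikapakihetakiid/ → tkapakhetakiid.
Rule 3 (final devoicing): /d/ is a voiced stop in word-final position, so it devoices to [t]. /tkapakhetakiid/ → tkapakhetakiit.

tkapakhetakiit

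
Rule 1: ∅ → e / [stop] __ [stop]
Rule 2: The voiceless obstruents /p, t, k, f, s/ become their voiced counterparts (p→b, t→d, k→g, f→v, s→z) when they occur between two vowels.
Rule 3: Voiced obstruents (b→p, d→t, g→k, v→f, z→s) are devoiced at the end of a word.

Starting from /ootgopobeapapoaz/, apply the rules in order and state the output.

Rule 1 (stop-cluster e-epenthesis): /t/ and /g/ form a stop–stop cluster, so [e] is inserted between them. /ootgopobeapapoaz/ → ootegopobeapapoaz.
Rule 2 (intervocalic voicing): /t/ is a voiceless obstruent between vowels /o/ and /e/, so it voices to [d]. /p/ is a voiceless obstruent between vowels /o/ and /o/, so it voices to [b]. /p/ is a voiceless obstruent between vowels /a/ and /a/, so it voices to [b]. /p/ is a voiceless obstruent between vowels /a/ and /o/, so it voices to [b]. /ootegopobeapapoaz/ → oodegobobeababoaz.
Rule 3 (final devoicing): /z/ is a voiced obstruent in word-final position, so it devoices to [s]. /oodegobobeababoaz/ → oodegobobeababoas.

oodegobobeababoas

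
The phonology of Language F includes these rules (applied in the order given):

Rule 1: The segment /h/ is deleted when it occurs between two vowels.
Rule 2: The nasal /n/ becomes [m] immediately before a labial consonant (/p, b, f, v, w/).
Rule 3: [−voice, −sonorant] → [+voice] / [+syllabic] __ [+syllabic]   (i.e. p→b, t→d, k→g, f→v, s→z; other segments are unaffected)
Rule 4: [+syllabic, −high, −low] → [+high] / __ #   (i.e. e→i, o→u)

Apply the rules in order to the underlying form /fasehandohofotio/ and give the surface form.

Rule 1 (intervocalic h-deletion): /h/ occurs between vowels /e/ and /a/, so it deletes. /h/ occurs between vowels /o/ and /o/, so it deletes. /fasehandohofotio/ → faseandoofotio.
Rule 2 (nasal place assimilation): no segment meets the environment; /faseandoofotio/ is unchanged.
Rule 3 (intervocalic voicing): /s/ is a voiceless obstruent between vowels /a/ and /e/, so it voices to [z]. /f/ is a voiceless obstruent between vowels /o/ and /o/, so it voices to [v]. /t/ is a voiceless obstruent between vowels /o/ and /i/, so it voices to [d]. /faseandoofotio/ → fazeandoovodio.
Rule 4 (final vowel raising): /o/ is a mid vowel in word-final position, so it raises to [u]. /fazeandoovodio/ → fazeandoovodiu.

fazeandoovodiu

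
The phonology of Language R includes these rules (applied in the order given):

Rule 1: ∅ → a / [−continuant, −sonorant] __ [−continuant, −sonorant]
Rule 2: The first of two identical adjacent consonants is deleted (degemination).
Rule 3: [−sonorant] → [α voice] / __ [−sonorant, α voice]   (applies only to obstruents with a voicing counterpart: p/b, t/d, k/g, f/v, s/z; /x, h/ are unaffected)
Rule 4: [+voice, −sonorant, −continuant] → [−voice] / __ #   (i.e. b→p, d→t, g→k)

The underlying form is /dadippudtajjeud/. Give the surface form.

dadipapudatajeut

Rule 1 (stop-cluster a-epenthesis): /p/ and /p/ form a stop–stop cluster, so [a] is inserted between them. /d/ and /t/ form a stop–stop cluster, so [a] is inserted between them. /dadippudtajjeud/ → dadipapudatajjeud.
Rule 2 (degemination): /jj/ is a geminate; the first /j/ deletes. /dadipapudatajjeud/ → dadipapudatajeud.
Rule 3 (regressive voicing assimilation): no segment meets the environment; /dadipapudatajeud/ is unchanged.
Rule 4 (final devoicing): /d/ is a voiced stop in word-final position, so it devoices to [t]. /dadipapudatajeud/ → dadipapudatajeut.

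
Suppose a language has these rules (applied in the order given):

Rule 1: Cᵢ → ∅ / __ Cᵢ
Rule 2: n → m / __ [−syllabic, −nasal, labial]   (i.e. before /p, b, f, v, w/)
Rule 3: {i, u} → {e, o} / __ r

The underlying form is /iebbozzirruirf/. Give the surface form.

iebozeruerf

Rule 1 (degemination): /bb/ is a geminate; the first /b/ deletes. /zz/ is a geminate; the first /z/ deletes. /rr/ is a geminate; the first /r/ deletes. /iebbozzirruirf/ → ieboziruirf.
Rule 2 (nasal place assimilation): no segment meets the environment; /ieboziruirf/ is unchanged.
Rule 3 (pre-rhotic lowering): /i/ is a high vowel immediately before /r/, so it lowers to [e]. /i/ is a high vowel immediately before /r/, so it lowers to [e]. /ieboziruirf/ → iebozeruerf.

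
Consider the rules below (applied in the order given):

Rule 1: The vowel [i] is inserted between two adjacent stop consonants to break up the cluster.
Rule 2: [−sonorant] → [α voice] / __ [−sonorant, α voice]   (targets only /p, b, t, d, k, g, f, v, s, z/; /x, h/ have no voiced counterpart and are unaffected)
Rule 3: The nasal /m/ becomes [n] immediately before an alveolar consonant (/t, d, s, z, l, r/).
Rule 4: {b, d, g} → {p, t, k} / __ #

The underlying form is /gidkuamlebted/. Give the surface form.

gidikuanlebitet

Rule 1 (stop-cluster i-epenthesis): /d/ and /k/ form a stop–stop cluster, so [i] is inserted between them. /b/ and /t/ form a stop–stop cluster, so [i] is inserted between them. /gidkuamlebted/ → gidikuamlebited.
Rule 2 (regressive voicing assimilation): no segment meets the environment; /gidikuamlebited/ is unchanged.
Rule 3 (nasal place assimilation): /m/ precedes the alveolar consonant /l/, so it assimilates in place to [n]. /gidikuamlebited/ → gidikuanlebited.
Rule 4 (final devoicing): /d/ is a voiced stop in word-final position, so it devoices to [t]. /gidikuanlebited/ → gidikuanlebitet.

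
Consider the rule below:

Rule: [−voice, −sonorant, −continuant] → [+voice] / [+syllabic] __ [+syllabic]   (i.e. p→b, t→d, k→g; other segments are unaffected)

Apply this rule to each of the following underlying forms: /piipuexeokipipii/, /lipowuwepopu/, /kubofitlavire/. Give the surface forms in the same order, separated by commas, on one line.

/piipuexeokipipii/: /p/ is a voiceless stop between vowels /i/ and /u/, so it voices to [b]. /k/ is a voiceless stop between vowels /o/ and /i/, so it voices to [g]. /p/ is a voiceless stop between vowels /i/ and /i/, so it voices to [b]. /p/ is a voiceless stop between vowels /i/ and /i/, so it voices to [b]. → [piibuexeogibibii].
/lipowuwepopu/: /p/ is a voiceless stop between vowels /i/ and /o/, so it voices to [b]. /p/ is a voiceless stop between vowels /e/ and /o/, so it voices to [b]. /p/ is a voiceless stop between vowels /o/ and /u/, so it voices to [b]. → [libowuwebobu].
/kubofitlavire/: the rule's environment is not met; surfaces unchanged as [kubofitlavire].

piibuexeogibibii, libowuwebobu, kubofitlavire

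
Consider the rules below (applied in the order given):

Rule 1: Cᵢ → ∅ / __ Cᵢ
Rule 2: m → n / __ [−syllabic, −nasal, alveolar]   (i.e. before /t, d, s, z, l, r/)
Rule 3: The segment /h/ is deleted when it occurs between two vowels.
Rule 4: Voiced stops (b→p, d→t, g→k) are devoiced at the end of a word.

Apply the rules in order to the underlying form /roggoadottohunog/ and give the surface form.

rogoadotounok

Rule 1 (degemination): /gg/ is a geminate; the first /g/ deletes. /tt/ is a geminate; the first /t/ deletes. /roggoadottohunog/ → rogoadotohunog.
Rule 2 (nasal place assimilation): no segment meets the environment; /rogoadotohunog/ is unchanged.
Rule 3 (intervocalic h-deletion): /h/ occurs between vowels /o/ and /u/, so it deletes. /rogoadotohunog/ → rogoadotounog.
Rule 4 (final devoicing): /g/ is a voiced stop in word-final position, so it devoices to [k]. /rogoadotounog/ → rogoadotounok.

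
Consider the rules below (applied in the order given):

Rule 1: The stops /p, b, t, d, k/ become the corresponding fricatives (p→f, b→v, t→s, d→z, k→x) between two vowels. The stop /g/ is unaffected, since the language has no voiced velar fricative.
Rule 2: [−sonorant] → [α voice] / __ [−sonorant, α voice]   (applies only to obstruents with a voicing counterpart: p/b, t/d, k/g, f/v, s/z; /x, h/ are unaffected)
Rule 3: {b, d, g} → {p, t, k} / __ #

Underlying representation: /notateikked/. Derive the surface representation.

Rule 1 (intervocalic spirantization): /t/ is a stop between vowels /o/ and /a/, so it spirantizes to the fricative [s]. /t/ is a stop between vowels /a/ and /e/, so it spirantizes to the fricative [s]. /notateikked/ → nosaseikked.
Rule 2 (regressive voicing assimilation): no segment meets the environment; /nosaseikked/ is unchanged.
Rule 3 (final devoicing): /d/ is a voiced stop in word-final position, so it devoices to [t]. /nosaseikked/ → nosaseikket.

nosaseikket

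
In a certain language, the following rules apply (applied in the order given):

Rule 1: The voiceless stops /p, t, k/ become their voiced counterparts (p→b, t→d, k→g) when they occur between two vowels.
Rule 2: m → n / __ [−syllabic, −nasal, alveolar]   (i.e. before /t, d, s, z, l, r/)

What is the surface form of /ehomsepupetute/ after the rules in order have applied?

Rule 1 (intervocalic voicing): /p/ is a voiceless stop between vowels /e/ and /u/, so it voices to [b]. /p/ is a voiceless stop between vowels /u/ and /e/, so it voices to [b]. /t/ is a voiceless stop between vowels /e/ and /u/, so it voices to [d]. /t/ is a voiceless stop between vowels /u/ and /e/, so it voices to [d]. /ehomsepupetute/ → ehomsebubedude.
Rule 2 (nasal place assimilation): /m/ precedes the alveolar consonant /s/, so it assimilates in place to [n]. /ehomsebubedude/ → ehonsebubedude.

ehonsebubedude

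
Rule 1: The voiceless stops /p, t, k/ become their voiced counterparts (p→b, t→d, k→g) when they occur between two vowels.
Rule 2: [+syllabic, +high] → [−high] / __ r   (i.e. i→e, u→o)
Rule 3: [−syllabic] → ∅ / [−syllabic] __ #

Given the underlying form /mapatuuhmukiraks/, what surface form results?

Rule 1 (intervocalic voicing): /p/ is a voiceless stop between vowels /a/ and /a/, so it voices to [b]. /t/ is a voiceless stop between vowels /a/ and /u/, so it voices to [d]. /k/ is a voiceless stop between vowels /u/ and /i/, so it voices to [g]. /mapatuuhmukiraks/ → mabaduuhmugiraks.
Rule 2 (pre-rhotic lowering): /i/ is a high vowel immediately before /r/, so it lowers to [e]. /mabaduuhmugiraks/ → mabaduuhmugeraks.
Rule 3 (final cluster simplification): /s/ is the second consonant of a word-final cluster /ks/, so it deletes. /mabaduuhmugeraks/ → mabaduuhmugerak.

mabaduuhmugerak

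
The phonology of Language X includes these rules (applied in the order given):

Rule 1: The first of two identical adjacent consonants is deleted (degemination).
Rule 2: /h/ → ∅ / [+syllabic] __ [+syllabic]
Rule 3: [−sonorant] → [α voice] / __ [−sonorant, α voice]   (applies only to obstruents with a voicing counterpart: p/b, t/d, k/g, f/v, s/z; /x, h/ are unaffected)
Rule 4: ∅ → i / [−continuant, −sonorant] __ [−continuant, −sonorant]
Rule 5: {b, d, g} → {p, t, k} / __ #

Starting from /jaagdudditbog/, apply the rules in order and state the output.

jaagidudidibok

Rule 1 (degemination): /dd/ is a geminate; the first /d/ deletes. /jaagdudditbog/ → jaagduditbog.
Rule 2 (intervocalic h-deletion): no segment meets the environment; /jaagduditbog/ is unchanged.
Rule 3 (regressive voicing assimilation): /t/ precedes the voiced obstruent /b/, so it voices to [d] by assimilation. /jaagduditbog/ → jaagdudidbog.
Rule 4 (stop-cluster i-epenthesis): /g/ and /d/ form a stop–stop cluster, so [i] is inserted between them. /d/ and /b/ form a stop–stop cluster, so [i] is inserted between them. /jaagdudidbog/ → jaagidudidibog.
Rule 5 (final devoicing): /g/ is a voiced stop in word-final position, so it devoices to [k]. /jaagidudidibog/ → jaagidudidibok.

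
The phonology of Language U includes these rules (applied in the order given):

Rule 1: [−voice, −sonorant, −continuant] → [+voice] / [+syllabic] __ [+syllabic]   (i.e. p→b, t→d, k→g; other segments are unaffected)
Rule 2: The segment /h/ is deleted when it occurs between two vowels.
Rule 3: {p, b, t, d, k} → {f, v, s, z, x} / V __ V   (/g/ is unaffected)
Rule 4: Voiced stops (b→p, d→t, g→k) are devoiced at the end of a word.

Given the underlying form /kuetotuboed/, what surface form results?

Rule 1 (intervocalic voicing): /t/ is a voiceless stop between vowels /e/ and /o/, so it voices to [d]. /t/ is a voiceless stop between vowels /o/ and /u/, so it voices to [d]. /kuetotuboed/ → kuedoduboed.
Rule 2 (intervocalic h-deletion): no segment meets the environment; /kuedoduboed/ is unchanged.
Rule 3 (intervocalic spirantization): /d/ is a stop between vowels /e/ and /o/, so it spirantizes to the fricative [z]. /d/ is a stop between vowels /o/ and /u/, so it spirantizes to the fricative [z]. /b/ is a stop between vowels /u/ and /o/, so it spirantizes to the fricative [v]. /kuedoduboed/ → kuezozuvoed.
Rule 4 (final devoicing): /d/ is a voiced stop in word-final position, so it devoices to [t]. /kuezozuvoed/ → kuezozuvoet.

kuezozuvoet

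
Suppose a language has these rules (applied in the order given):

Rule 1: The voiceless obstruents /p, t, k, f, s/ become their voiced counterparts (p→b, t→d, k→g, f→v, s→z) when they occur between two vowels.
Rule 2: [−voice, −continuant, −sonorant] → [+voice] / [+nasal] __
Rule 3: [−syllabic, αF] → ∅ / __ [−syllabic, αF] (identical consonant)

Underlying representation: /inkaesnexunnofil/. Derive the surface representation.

Rule 1 (intervocalic voicing): /f/ is a voiceless obstruent between vowels /o/ and /i/, so it voices to [v]. /inkaesnexunnofil/ → inkaesnexunnovil.
Rule 2 (post-nasal voicing): /k/ is a voiceless stop immediately after the nasal /n/, so it voices to [g]. /inkaesnexunnovil/ → ingaesnexunnovil.
Rule 3 (degemination): /nn/ is a geminate; the first /n/ deletes. /ingaesnexunnovil/ → ingaesnexunovil.

ingaesnexunovil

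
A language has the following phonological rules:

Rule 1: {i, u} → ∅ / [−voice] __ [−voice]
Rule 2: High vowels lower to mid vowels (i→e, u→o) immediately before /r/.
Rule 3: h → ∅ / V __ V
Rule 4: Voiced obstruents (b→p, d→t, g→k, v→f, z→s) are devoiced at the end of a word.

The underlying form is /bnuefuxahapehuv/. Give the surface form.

Rule 1 (high vowel syncope): /u/ is a high vowel flanked by voiceless consonants /f/ and /x/, so it deletes. /bnuefuxahapehuv/ → bnuefxahapehuv.
Rule 2 (pre-rhotic lowering): no segment meets the environment; /bnuefxahapehuv/ is unchanged.
Rule 3 (intervocalic h-deletion): /h/ occurs between vowels /a/ and /a/, so it deletes. /h/ occurs between vowels /e/ and /u/, so it deletes. /bnuefxahapehuv/ → bnuefxaapeuv.
Rule 4 (final devoicing): /v/ is a voiced obstruent in word-final position, so it devoices to [f]. /bnuefxaapeuv/ → bnuefxaapeuf.

bnuefxaapeuf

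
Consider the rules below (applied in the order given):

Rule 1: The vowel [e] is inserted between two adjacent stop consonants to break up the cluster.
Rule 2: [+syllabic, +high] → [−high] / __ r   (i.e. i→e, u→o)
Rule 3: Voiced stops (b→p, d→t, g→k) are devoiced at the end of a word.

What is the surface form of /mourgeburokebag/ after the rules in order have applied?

moorgeborokebak

Rule 1 (stop-cluster e-epenthesis): no segment meets the environment; /mourgeburokebag/ is unchanged.
Rule 2 (pre-rhotic lowering): /u/ is a high vowel immediately before /r/, so it lowers to [o]. /u/ is a high vowel immediately before /r/, so it lowers to [o]. /mourgeburokebag/ → moorgeborokebag.
Rule 3 (final devoicing): /g/ is a voiced stop in word-final position, so it devoices to [k]. /moorgeborokebag/ → moorgeborokebak.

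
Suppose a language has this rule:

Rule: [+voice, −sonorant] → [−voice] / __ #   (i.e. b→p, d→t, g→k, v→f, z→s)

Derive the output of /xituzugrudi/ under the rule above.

xituzugrudi

No segment of /xituzugrudi/ meets the structural description of the rule, so the form surfaces unchanged.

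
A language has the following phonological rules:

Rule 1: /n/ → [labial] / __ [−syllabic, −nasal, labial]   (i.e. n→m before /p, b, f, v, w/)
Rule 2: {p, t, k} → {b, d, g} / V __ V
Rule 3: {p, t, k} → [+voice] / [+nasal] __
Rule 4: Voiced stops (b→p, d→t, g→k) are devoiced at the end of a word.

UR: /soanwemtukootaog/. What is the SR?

soamwemdugoodaok

Rule 1 (nasal place assimilation): /n/ precedes the labial consonant /w/, so it assimilates in place to [m]. /soanwemtukootaog/ → soamwemtukootaog.
Rule 2 (intervocalic voicing): /k/ is a voiceless stop between vowels /u/ and /o/, so it voices to [g]. /t/ is a voiceless stop between vowels /o/ and /a/, so it voices to [d]. /soamwemtukootaog/ → soamwemtugoodaog.
Rule 3 (post-nasal voicing): /t/ is a voiceless stop immediately after the nasal /m/, so it voices to [d]. /soamwemtugoodaog/ → soamwemdugoodaog.
Rule 4 (final devoicing): /g/ is a voiced stop in word-final position, so it devoices to [k]. /soamwemdugoodaog/ → soamwemdugoodaok.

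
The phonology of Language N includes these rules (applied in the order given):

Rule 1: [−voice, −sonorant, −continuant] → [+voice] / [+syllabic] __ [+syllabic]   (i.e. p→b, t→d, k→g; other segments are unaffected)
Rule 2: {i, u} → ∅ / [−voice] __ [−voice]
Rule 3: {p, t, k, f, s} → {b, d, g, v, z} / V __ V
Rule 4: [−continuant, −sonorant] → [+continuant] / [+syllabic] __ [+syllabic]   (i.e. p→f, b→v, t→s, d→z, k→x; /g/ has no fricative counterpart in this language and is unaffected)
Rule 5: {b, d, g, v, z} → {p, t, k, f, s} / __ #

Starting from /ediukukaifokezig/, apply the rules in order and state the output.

eziugugaivogezik

Rule 1 (intervocalic voicing): /k/ is a voiceless stop between vowels /u/ and /u/, so it voices to [g]. /k/ is a voiceless stop between vowels /u/ and /a/, so it voices to [g]. /k/ is a voiceless stop between vowels /o/ and /e/, so it voices to [g]. /ediukukaifokezig/ → ediugugaifogezig.
Rule 2 (high vowel syncope): no segment meets the environment; /ediugugaifogezig/ is unchanged.
Rule 3 (intervocalic voicing): /f/ is a voiceless obstruent between vowels /i/ and /o/, so it voices to [v]. /ediugugaifogezig/ → ediugugaivogezig.
Rule 4 (intervocalic spirantization): /d/ is a stop between vowels /e/ and /i/, so it spirantizes to the fricative [z]. /ediugugaivogezig/ → eziugugaivogezig.
Rule 5 (final devoicing): /g/ is a voiced obstruent in word-final position, so it devoices to [k]. /eziugugaivogezig/ → eziugugaivogezik.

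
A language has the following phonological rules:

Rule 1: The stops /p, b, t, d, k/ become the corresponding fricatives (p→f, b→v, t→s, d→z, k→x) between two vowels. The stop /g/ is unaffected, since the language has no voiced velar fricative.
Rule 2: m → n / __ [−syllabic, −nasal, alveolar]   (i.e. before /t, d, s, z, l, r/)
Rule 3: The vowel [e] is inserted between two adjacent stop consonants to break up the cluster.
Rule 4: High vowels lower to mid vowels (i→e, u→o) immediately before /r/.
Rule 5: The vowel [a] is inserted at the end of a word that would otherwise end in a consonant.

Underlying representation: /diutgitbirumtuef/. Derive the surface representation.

Rule 1 (intervocalic spirantization): no segment meets the environment; /diutgitbirumtuef/ is unchanged.
Rule 2 (nasal place assimilation): /m/ precedes the alveolar consonant /t/, so it assimilates in place to [n]. /diutgitbirumtuef/ → diutgitbiruntuef.
Rule 3 (stop-cluster e-epenthesis): /t/ and /g/ form a stop–stop cluster, so [e] is inserted between them. /t/ and /b/ form a stop–stop cluster, so [e] is inserted between them. /diutgitbiruntuef/ → diutegitebiruntuef.
Rule 4 (pre-rhotic lowering): /i/ is a high vowel immediately before /r/, so it lowers to [e]. /diutegitebiruntuef/ → diutegiteberuntuef.
Rule 5 (final a-epenthesis): the form ends in the consonant /f/, so [a] is inserted word-finally. /diutegiteberuntuef/ → diutegiteberuntuefa.

diutegiteberuntuefa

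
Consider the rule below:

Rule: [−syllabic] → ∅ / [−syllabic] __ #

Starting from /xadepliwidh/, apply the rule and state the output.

xadepliwid

/h/ is the second consonant of a word-final cluster /dh/, so it deletes.
Surface form: [xadepliwid].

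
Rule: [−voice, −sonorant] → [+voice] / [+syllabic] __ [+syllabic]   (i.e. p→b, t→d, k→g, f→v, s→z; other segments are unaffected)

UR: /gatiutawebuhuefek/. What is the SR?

/t/ is a voiceless obstruent between vowels /a/ and /i/, so it voices to [d].
/t/ is a voiceless obstruent between vowels /u/ and /a/, so it voices to [d].
/f/ is a voiceless obstruent between vowels /e/ and /e/, so it voices to [v].
Surface form: [gadiudawebuhuevek].

gadiudawebuhuevek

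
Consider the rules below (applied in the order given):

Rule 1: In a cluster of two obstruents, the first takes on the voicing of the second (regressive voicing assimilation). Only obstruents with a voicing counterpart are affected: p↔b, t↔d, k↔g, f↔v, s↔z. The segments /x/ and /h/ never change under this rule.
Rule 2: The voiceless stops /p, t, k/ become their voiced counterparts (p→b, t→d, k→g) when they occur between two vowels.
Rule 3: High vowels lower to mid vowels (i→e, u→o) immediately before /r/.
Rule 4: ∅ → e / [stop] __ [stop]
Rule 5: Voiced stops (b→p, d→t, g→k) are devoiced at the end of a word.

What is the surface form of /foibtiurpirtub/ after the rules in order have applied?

Rule 1 (regressive voicing assimilation): /b/ precedes the voiceless obstruent /t/, so it devoices to [p] by assimilation. /foibtiurpirtub/ → foiptiurpirtub.
Rule 2 (intervocalic voicing): no segment meets the environment; /foiptiurpirtub/ is unchanged.
Rule 3 (pre-rhotic lowering): /u/ is a high vowel immediately before /r/, so it lowers to [o]. /i/ is a high vowel immediately before /r/, so it lowers to [e]. /foiptiurpirtub/ → foiptiorpertub.
Rule 4 (stop-cluster e-epenthesis): /p/ and /t/ form a stop–stop cluster, so [e] is inserted between them. /foiptiorpertub/ → foipetiorpertub.
Rule 5 (final devoicing): /b/ is a voiced stop in word-final position, so it devoices to [p]. /foipetiorpertub/ → foipetiorpertup.

foipetiorpertup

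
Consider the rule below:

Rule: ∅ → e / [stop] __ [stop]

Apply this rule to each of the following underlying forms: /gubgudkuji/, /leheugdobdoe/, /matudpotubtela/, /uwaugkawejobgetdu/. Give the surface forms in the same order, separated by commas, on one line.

/gubgudkuji/: /b/ and /g/ form a stop–stop cluster, so [e] is inserted between them. /d/ and /k/ form a stop–stop cluster, so [e] is inserted between them. → [gubegudekuji].
/leheugdobdoe/: /g/ and /d/ form a stop–stop cluster, so [e] is inserted between them. /b/ and /d/ form a stop–stop cluster, so [e] is inserted between them. → [leheugedobedoe].
/matudpotubtela/: /d/ and /p/ form a stop–stop cluster, so [e] is inserted between them. /b/ and /t/ form a stop–stop cluster, so [e] is inserted between them. → [matudepotubetela].
/uwaugkawejobgetdu/: /g/ and /k/ form a stop–stop cluster, so [e] is inserted between them. /b/ and /g/ form a stop–stop cluster, so [e] is inserted between them. /t/ and /d/ form a stop–stop cluster, so [e] is inserted between them. → [uwaugekawejobegetedu].

gubegudekuji, leheugedobedoe, matudepotubetela, uwaugekawejobegetedu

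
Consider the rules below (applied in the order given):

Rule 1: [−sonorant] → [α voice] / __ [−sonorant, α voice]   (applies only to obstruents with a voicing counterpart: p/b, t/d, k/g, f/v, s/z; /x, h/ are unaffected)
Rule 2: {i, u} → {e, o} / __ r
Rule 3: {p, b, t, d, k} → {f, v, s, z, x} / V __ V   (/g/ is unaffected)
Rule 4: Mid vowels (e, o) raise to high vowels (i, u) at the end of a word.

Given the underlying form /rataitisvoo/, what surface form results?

Rule 1 (regressive voicing assimilation): /s/ precedes the voiced obstruent /v/, so it voices to [z] by assimilation. /rataitisvoo/ → rataitizvoo.
Rule 2 (pre-rhotic lowering): no segment meets the environment; /rataitizvoo/ is unchanged.
Rule 3 (intervocalic spirantization): /t/ is a stop between vowels /a/ and /a/, so it spirantizes to the fricative [s]. /t/ is a stop between vowels /i/ and /i/, so it spirantizes to the fricative [s]. /rataitizvoo/ → rasaisizvoo.
Rule 4 (final vowel raising): /o/ is a mid vowel in word-final position, so it raises to [u]. /rasaisizvoo/ → rasaisizvou.

rasaisizvou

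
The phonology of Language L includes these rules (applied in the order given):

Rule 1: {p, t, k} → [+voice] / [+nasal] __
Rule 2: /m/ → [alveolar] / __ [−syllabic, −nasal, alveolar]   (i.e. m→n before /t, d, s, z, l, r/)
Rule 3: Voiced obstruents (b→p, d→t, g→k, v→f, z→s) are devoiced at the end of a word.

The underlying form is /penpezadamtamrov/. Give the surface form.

Rule 1 (post-nasal voicing): /p/ is a voiceless stop immediately after the nasal /n/, so it voices to [b]. /t/ is a voiceless stop immediately after the nasal /m/, so it voices to [d]. /penpezadamtamrov/ → penbezadamdamrov.
Rule 2 (nasal place assimilation): /m/ precedes the alveolar consonant /d/, so it assimilates in place to [n]. /m/ precedes the alveolar consonant /r/, so it assimilates in place to [n]. /penbezadamdamrov/ → penbezadandanrov.
Rule 3 (final devoicing): /v/ is a voiced obstruent in word-final position, so it devoices to [f]. /penbezadandanrov/ → penbezadandanrof.

penbezadandanrof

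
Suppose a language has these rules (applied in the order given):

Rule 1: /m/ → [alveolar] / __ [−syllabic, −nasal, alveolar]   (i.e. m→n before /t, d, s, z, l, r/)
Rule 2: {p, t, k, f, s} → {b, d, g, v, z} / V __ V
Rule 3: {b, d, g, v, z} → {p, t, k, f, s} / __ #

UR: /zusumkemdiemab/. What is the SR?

zuzumkendiemap

Rule 1 (nasal place assimilation): /m/ precedes the alveolar consonant /d/, so it assimilates in place to [n]. /zusumkemdiemab/ → zusumkendiemab.
Rule 2 (intervocalic voicing): /s/ is a voiceless obstruent between vowels /u/ and /u/, so it voices to [z]. /zusumkendiemab/ → zuzumkendiemab.
Rule 3 (final devoicing): /b/ is a voiced obstruent in word-final position, so it devoices to [p]. /zuzumkendiemab/ → zuzumkendiemap.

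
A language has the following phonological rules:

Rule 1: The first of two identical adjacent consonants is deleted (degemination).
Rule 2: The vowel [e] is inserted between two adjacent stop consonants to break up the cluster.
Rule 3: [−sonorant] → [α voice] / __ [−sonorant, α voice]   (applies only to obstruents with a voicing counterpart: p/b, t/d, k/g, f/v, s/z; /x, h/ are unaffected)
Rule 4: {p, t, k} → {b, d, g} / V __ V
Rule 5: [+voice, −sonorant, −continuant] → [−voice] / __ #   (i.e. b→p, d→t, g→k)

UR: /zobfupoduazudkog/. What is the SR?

zopfuboduazudegok

Rule 1 (degemination): no segment meets the environment; /zobfupoduazudkog/ is unchanged.
Rule 2 (stop-cluster e-epenthesis): /d/ and /k/ form a stop–stop cluster, so [e] is inserted between them. /zobfupoduazudkog/ → zobfupoduazudekog.
Rule 3 (regressive voicing assimilation): /b/ precedes the voiceless obstruent /f/, so it devoices to [p] by assimilation. /zobfupoduazudekog/ → zopfupoduazudekog.
Rule 4 (intervocalic voicing): /p/ is a voiceless stop between vowels /u/ and /o/, so it voices to [b]. /k/ is a voiceless stop between vowels /e/ and /o/, so it voices to [g]. /zopfupoduazudekog/ → zopfuboduazudegog.
Rule 5 (final devoicing): /g/ is a voiced stop in word-final position, so it devoices to [k]. /zopfuboduazudegog/ → zopfuboduazudegok.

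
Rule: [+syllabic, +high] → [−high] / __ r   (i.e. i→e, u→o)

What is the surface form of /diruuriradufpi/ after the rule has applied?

deruoreradufpi

Scanning /diruuriradufpi/: /i/ is a high vowel immediately before /r/, so it lowers to [e]; /u/ at position 4 is not in the conditioning environment; /u/ is a high vowel immediately before /r/, so it lowers to [o]; /i/ is a high vowel immediately before /r/, so it lowers to [e]; /u/ at position 11 is not in the conditioning environment; /i/ at position 14 is not in the conditioning environment.
Result: [deruoreradufpi].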